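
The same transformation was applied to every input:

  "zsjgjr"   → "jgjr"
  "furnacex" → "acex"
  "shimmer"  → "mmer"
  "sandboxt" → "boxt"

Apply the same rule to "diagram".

gram

The pattern: keep only the last 4 characters.
For "diagram" the result is "gram".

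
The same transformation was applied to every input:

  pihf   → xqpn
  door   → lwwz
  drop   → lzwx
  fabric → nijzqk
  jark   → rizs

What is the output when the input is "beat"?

jmib

Looking at the pairs, the operation is to shift every letter 8 places forward in the alphabet (wrapping around).
Applying that to "beat" gives "jmib".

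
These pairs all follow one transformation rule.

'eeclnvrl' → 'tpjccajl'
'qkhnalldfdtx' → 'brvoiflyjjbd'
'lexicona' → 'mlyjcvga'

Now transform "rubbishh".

qffpszzg

Each output is the input with this applied: shift every letter 2 places backward in the alphabet (wrapping around), then move the last 3 characters to the front (rotate right by 3).
Working it through for "rubbishh": intermediate "pszzgqff", final "qffpszzg".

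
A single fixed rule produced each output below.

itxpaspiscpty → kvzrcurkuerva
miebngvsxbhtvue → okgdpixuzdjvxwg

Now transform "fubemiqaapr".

The pattern: shift every letter 2 places forward in the alphabet (wrapping around).
Applying that to "fubemiqaapr" gives "hwdgoksccrt".

hwdgoksccrt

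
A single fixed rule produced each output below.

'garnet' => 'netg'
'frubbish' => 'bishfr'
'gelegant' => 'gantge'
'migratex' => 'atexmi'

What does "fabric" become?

ricf

What's happening: swap the front and back halves of the string, then delete the last 2 characters.
"fabric" → "ricfab" → "ricf".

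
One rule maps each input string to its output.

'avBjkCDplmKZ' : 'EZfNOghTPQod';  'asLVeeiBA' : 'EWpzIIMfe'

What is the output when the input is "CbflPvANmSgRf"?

gFJPtZerQwKvJ

The pattern: shift every letter 4 places forward in the alphabet (wrapping around), then flip the case of every letter.
Working it through for "CbflPvANmSgRf": intermediate "GfjpTzERqWkVj", final "gFJPtZerQwKvJ".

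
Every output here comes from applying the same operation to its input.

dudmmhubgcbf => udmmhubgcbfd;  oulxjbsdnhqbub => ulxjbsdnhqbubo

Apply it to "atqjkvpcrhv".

What's happening: move the first character to the end.
For "atqjkvpcrhv" the result is "tqjkvpcrhva".

tqjkvpcrhva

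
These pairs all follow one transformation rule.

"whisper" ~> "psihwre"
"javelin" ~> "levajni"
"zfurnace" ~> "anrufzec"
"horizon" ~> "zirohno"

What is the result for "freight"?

In each case the input is transformed by: reverse the string, then move the first 2 characters to the end (rotate left by 2).
Applying both steps to "freight": "thgierf", then "gierfth".
(Check on "horizon": → "noziroh" → "zirohno" ✓)

gierfth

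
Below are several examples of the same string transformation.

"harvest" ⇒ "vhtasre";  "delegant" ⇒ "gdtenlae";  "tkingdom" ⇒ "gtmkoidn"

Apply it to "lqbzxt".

zltqxb

The transformation: take characters alternately from the front and the back (1st, last, 2nd, 2nd-last, ...), then move the last character to the front.
"lqbzxt" → "ltqxbz" → "zltqxb".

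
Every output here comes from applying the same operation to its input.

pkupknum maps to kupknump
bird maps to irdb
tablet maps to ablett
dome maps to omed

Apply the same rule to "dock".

Looking at the pairs, the operation is to move the first character to the end.
"dock" → "ockd".

ockd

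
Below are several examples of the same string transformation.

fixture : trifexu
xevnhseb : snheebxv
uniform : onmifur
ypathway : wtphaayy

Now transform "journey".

ronjeyu

The rule is to sort the characters into reverse alphabetical order, then move the first 2 characters to the end (rotate left by 2).
Working it through for "journey": intermediate "yuronje", final "ronjeyu".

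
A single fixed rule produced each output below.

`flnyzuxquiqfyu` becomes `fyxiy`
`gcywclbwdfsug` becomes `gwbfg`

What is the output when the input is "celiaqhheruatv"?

Each output is the input with this applied: keep one character in every 3, starting at position 1 (positions 1st, 4th, 7th, ...).
On "celiaqhheruatv" that produces "cihrt".

cihrt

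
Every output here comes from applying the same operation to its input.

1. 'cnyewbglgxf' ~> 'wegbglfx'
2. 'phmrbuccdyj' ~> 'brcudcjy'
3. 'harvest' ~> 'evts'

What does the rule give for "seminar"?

nira

The rule is to delete the first 3 characters, then swap each adjacent pair of characters (1↔2, 3↔4, ...).
So "seminar" becomes "nira".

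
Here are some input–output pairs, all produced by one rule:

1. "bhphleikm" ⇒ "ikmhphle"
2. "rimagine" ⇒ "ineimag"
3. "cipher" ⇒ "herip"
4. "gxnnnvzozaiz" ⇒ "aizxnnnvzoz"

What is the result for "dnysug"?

sugny

The pattern: delete the first character, then move the last 3 characters to the front (rotate right by 3).
"dnysug" → "nysug" → "sugny".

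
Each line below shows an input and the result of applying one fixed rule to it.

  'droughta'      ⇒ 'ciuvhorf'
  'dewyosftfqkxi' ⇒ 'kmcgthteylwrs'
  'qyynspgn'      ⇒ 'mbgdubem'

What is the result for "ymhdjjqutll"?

Rule — shift every letter 12 places backward in the alphabet (wrapping around), then move the first 2 characters to the end (rotate left by 2).
"ymhdjjqutll" → "mavrxxeihzz" → "vrxxeihzzma".

vrxxeihzzma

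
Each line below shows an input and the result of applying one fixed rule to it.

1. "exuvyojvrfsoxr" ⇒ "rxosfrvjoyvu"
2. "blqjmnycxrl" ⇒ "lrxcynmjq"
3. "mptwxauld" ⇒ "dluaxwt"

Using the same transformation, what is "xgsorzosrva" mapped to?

The rule is to delete the first 2 characters, then reverse the string.
"xgsorzosrva" → "sorzosrva" → "avrsozros".
(Check on "mptwxauld": → "twxauld" → "dluaxwt" ✓)

avrsozros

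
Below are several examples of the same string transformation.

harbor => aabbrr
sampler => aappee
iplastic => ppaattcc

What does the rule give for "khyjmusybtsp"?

Rule — keep every other character starting from the second (positions 2nd, 4th, 6th, ...), then double every character.
On "khyjmusybtsp": the first step gives "hjuytp", and the second then gives "hhjjuuyyttpp".

hhjjuuyyttpp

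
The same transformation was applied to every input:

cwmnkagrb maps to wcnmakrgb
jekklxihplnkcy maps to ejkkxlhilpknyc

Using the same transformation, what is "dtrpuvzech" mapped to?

The rule is to swap each adjacent pair of characters (1↔2, 3↔4, ...).
On "dtrpuvzech" that produces "tdprvuezhc".

tdprvuezhc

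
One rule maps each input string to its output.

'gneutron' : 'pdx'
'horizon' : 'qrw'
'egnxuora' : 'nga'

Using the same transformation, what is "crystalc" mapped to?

lbu

Rule — shift every letter 9 places forward in the alphabet (wrapping around), then keep one character in every 3, starting at position 1 (positions 1st, 4th, 7th, ...).
On "crystalc": the first step gives "lahbcjul", and the second then gives "lbu".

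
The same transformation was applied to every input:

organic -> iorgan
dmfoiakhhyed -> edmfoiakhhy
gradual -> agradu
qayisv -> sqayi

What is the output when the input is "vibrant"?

nvibra

Looking at the pairs, the operation is to delete the last character, then move the last character to the front.
"vibrant" → "vibran" → "nvibra".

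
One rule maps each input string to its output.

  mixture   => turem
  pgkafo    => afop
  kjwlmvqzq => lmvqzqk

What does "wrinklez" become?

nklezw

In each case the input is transformed by: move the first character to the end, then delete the first 2 characters.
Working it through for "wrinklez": intermediate "rinklezw", final "nklezw".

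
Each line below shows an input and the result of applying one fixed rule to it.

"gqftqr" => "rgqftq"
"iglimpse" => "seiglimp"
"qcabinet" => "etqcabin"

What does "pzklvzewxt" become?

wxtpzklvze

The pattern: swap the front and back halves of the string, then move the first 2 characters to the end (rotate left by 2).
On "pzklvzewxt" that produces "wxtpzklvze".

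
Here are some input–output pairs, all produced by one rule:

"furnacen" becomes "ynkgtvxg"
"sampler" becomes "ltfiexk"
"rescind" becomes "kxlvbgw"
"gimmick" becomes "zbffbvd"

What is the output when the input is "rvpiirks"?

Looking at the pairs, the operation is to shift every letter 7 places backward in the alphabet (wrapping around).
Applying that to "rvpiirks" gives "koibbkdl".

koibbkdl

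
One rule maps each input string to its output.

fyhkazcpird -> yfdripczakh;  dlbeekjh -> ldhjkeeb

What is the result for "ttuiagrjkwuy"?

ttyuwkjrgaiu

Each output is the input with this applied: reverse the string, then move the last 2 characters to the front (rotate right by 2).
Starting from "ttuiagrjkwuy": after the first operation, "yuwkjrgaiutt"; after the second, "ttyuwkjrgaiu".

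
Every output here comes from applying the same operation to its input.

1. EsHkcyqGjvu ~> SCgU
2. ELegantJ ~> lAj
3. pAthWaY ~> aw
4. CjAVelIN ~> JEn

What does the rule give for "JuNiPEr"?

Up

The transformation: flip the case of every letter, then keep one character in every 3, starting at position 2 (positions 2nd, 5th, 8th, ...).
Applying both steps to "JuNiPEr": "jUnIpeR", then "Up".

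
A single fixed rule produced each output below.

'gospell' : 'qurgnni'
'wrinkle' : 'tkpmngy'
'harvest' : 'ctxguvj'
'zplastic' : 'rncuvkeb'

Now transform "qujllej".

wlnngls

Looking at the pairs, the operation is to shift every letter 2 places forward in the alphabet (wrapping around), then move the first character to the end.
Starting from "qujllej": after the first operation, "swlnngl"; after the second, "wlnngls".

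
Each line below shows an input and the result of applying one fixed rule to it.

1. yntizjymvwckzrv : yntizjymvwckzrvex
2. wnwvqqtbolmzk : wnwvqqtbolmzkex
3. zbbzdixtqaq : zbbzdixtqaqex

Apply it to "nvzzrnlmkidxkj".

nvzzrnlmkidxkjex

The rule is to append "ex".
On "nvzzrnlmkidxkj" that produces "nvzzrnlmkidxkjex".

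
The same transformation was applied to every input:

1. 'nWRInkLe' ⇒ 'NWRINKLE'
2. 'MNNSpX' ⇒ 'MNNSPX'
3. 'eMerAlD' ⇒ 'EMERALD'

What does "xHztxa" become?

XHZTXA

The rule is to convert every letter to uppercase.
Doing the same to "xHztxa": "XHZTXA".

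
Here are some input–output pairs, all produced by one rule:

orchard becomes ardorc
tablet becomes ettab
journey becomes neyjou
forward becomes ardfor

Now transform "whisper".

In each case the input is transformed by: move the first 3 characters to the end (rotate left by 3), then delete the first character.
On "whisper": the first step gives "sperwhi", and the second then gives "perwhi".

perwhi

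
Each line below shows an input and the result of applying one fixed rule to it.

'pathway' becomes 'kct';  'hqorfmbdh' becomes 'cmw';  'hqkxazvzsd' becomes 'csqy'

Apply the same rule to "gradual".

byg

The rule is to keep one character in every 3, starting at position 1 (positions 1st, 4th, 7th, ...), then shift every letter 5 places backward in the alphabet (wrapping around).
For "gradual", step one produces "gdl"; step two turns that into "byg".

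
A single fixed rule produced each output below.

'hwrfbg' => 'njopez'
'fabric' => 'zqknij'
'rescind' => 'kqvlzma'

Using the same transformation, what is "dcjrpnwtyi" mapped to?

The transformation: shift every letter 8 places forward in the alphabet (wrapping around), then move the first 3 characters to the end (rotate left by 3).
"dcjrpnwtyi" → "zxvebgqlkr".

zxvebgqlkr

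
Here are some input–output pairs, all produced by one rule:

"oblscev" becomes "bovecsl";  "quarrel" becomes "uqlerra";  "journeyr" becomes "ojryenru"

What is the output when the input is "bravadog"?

rbgodava

The rule is to move the first 2 characters to the end (rotate left by 2), then reverse the string.
For "bravadog", step one produces "avadogbr"; step two turns that into "rbgodava".
(Check on "quarrel": → "arrelqu" → "uqlerra" ✓)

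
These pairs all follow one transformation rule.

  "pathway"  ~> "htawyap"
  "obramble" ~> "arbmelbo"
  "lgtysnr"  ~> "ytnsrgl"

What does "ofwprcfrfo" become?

Looking at the pairs, the operation is to swap each adjacent pair of characters (1↔2, 3↔4, ...), then move the first 2 characters to the end (rotate left by 2).
"ofwprcfrfo" → "pwcrrfoffo".

pwcrrfoffo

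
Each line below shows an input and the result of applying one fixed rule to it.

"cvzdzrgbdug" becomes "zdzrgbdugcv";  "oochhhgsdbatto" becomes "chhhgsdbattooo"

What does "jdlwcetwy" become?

Each output is the input with this applied: move the first 2 characters to the end (rotate left by 2).
For "jdlwcetwy" the result is "lwcetwyjd".

lwcetwyjd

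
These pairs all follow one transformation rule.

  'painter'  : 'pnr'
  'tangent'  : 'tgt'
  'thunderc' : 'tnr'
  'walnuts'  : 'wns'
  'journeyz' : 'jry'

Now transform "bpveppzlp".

Looking at the pairs, the operation is to keep one character in every 3, starting at position 1 (positions 1st, 4th, 7th, ...).
Applying that to "bpveppzlp" gives "bez".

bez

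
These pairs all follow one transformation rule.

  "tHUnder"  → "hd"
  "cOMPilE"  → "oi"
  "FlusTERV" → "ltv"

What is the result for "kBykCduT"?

What's happening: keep one character in every 3, starting at position 2 (positions 2nd, 5th, 8th, ...), then convert every letter to lowercase.
On "kBykCduT": the first step gives "BCT", and the second then gives "bct".
(Check on "tHUnder": → "Hd" → "hd" ✓)

bct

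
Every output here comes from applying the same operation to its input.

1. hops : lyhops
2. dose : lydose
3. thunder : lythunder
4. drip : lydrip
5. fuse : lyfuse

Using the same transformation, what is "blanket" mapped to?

lyblanket

The transformation: prepend "ly".
So "blanket" becomes "lyblanket".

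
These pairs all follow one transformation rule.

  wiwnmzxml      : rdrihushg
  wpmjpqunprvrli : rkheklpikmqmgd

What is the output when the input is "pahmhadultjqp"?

kvchcvypgoelk

Each output is the input with this applied: shift every letter 5 places backward in the alphabet (wrapping around).
Doing the same to "pahmhadultjqp": "kvchcvypgoelk".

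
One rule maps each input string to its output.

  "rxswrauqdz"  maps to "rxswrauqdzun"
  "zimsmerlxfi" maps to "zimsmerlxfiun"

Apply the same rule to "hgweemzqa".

The transformation: append "un".
Doing the same to "hgweemzqa": "hgweemzqaun".

hgweemzqaun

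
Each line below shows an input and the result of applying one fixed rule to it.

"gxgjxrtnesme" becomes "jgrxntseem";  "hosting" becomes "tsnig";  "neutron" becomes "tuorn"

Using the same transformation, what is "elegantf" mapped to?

genaft

Each output is the input with this applied: swap each adjacent pair of characters (1↔2, 3↔4, ...), then delete the first 2 characters.
Applying both steps to "elegantf": "legenaft", then "genaft".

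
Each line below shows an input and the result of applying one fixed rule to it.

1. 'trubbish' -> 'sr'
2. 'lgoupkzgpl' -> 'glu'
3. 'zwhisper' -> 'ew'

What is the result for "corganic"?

Each output is the input with this applied: swap the front and back halves of the string, then keep one character in every 3, starting at position 3 (positions 3rd, 6th, 9th, ...).
"corganic" → "aniccorg" → "io".

io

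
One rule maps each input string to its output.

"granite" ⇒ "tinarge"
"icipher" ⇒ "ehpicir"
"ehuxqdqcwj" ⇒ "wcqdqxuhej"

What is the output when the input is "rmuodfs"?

What's happening: reverse the string, then move the first character to the end.
"rmuodfs" → "sfdoumr" → "fdoumrs".
(Check on "icipher": → "rehpici" → "ehpicir" ✓)

fdoumrs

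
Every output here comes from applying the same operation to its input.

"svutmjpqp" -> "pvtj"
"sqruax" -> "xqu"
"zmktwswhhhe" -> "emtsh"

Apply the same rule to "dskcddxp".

pscd

The rule is to move the last 2 characters to the front (rotate right by 2), then keep every other character starting from the second (positions 2nd, 4th, 6th, ...).
For "dskcddxp", step one produces "xpdskcdd"; step two turns that into "pscd".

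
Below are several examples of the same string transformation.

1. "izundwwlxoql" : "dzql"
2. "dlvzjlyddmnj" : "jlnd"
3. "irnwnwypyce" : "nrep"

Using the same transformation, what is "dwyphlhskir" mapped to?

hwrs

Each output is the input with this applied: keep one character in every 3, starting at position 2 (positions 2nd, 5th, 8th, ...), then swap each adjacent pair of characters (1↔2, 3↔4, ...).
Working it through for "dwyphlhskir": intermediate "whsr", final "hwrs".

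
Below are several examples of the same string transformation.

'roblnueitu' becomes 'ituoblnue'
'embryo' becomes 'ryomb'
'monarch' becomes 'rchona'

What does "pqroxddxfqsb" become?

Looking at the pairs, the operation is to delete the first character, then move the last 3 characters to the front (rotate right by 3).
"pqroxddxfqsb" → "qroxddxfqsb" → "qsbqroxddxf".

qsbqroxddxf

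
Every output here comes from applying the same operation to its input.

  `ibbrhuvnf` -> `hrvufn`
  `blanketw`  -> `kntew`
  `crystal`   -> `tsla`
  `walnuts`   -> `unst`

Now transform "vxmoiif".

iofi

The pattern: delete the first 3 characters, then swap each adjacent pair of characters (1↔2, 3↔4, ...).
For "vxmoiif", step one produces "oiif"; step two turns that into "iofi".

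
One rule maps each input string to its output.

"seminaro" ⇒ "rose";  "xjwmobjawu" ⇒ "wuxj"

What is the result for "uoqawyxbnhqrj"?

rjuo

In each case the input is transformed by: move the first 2 characters to the end (rotate left by 2), then keep only the last 4 characters.
Applying both steps to "uoqawyxbnhqrj": "qawyxbnhqrjuo", then "rjuo".
(Check on "seminaro": → "minarose" → "rose" ✓)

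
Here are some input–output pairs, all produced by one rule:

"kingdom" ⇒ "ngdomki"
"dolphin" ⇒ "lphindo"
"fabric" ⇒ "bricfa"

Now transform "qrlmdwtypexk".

lmdwtypexkqr

The pattern: move the first 2 characters to the end (rotate left by 2).
On "qrlmdwtypexk" that produces "lmdwtypexkqr".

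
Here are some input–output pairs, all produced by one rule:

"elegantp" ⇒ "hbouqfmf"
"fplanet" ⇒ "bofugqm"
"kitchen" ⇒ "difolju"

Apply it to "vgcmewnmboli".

nfxoncpmjwhd

In each case the input is transformed by: shift every letter 1 place forward in the alphabet (wrapping around), then move the first 3 characters to the end (rotate left by 3).
For "vgcmewnmboli" the result is "nfxoncpmjwhd".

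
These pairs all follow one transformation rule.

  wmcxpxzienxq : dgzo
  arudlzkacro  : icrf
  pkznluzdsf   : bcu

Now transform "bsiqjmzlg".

jac

The rule is to shift every letter 9 places backward in the alphabet (wrapping around), then keep one character in every 3, starting at position 2 (positions 2nd, 5th, 8th, ...).
"bsiqjmzlg" → "jac".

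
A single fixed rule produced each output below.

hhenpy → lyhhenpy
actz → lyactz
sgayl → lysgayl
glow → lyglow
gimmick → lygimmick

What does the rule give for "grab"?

The transformation: prepend "ly".
On "grab" that produces "lygrab".

lygrab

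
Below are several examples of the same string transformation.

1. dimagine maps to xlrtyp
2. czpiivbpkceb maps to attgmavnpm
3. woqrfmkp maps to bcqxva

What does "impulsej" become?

Looking at the pairs, the operation is to shift every letter 11 places forward in the alphabet (wrapping around), then delete the first 2 characters.
On "impulsej": the first step gives "txafwdpu", and the second then gives "afwdpu".
(Check on "dimagine": → "otxlrtyp" → "xlrtyp" ✓)

afwdpu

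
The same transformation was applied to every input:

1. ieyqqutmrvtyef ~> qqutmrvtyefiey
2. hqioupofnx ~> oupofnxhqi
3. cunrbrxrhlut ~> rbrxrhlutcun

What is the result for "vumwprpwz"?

wprpwzvum

In each case the input is transformed by: move the first 3 characters to the end (rotate left by 3).
Doing the same to "vumwprpwz": "wprpwzvum".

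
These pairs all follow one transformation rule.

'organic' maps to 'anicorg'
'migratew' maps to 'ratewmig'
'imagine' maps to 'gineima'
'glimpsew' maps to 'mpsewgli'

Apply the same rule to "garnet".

netgar

What's happening: move the first 3 characters to the end (rotate left by 3).
Applying that to "garnet" gives "netgar".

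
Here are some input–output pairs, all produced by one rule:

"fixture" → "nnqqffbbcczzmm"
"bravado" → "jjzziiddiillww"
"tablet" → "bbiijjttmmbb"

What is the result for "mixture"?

uuqqffbbcczzmm

Looking at the pairs, the operation is to double every character, then shift every letter 8 places forward in the alphabet (wrapping around).
Working it through for "mixture": intermediate "mmiixxttuurree", final "uuqqffbbcczzmm".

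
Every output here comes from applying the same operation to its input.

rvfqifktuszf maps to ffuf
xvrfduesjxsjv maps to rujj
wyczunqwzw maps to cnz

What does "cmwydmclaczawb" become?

wmaa

The rule is to keep one character in every 3, starting at position 3 (positions 3rd, 6th, 9th, ...).
For "cmwydmclaczawb" the result is "wmaa".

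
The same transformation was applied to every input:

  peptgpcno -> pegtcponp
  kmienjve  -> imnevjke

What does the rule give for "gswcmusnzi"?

The transformation: move the first character to the end, then swap each adjacent pair of characters (1↔2, 3↔4, ...).
Starting from "gswcmusnzi": after the first operation, "swcmusnzig"; after the second, "wsmcsuzngi".
(Check on "kmienjve": → "mienjvek" → "imnevjke" ✓)

wsmcsuzngi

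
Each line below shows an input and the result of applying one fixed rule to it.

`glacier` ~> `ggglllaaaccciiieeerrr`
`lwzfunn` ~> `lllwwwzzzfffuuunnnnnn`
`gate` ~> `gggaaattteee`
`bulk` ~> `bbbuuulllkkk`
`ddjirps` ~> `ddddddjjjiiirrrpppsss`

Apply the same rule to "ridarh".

rrriiidddaaarrrhhh

The pattern: repeat every character 3 times.
On "ridarh" that produces "rrriiidddaaarrrhhh".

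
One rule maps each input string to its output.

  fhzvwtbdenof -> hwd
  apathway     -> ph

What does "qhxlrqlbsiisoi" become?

The pattern: keep one character in every 3, starting at position 2 (positions 2nd, 5th, 8th, ...), then delete the last character.
"qhxlrqlbsiisoi" → "hrbii" → "hrbi".

hrbi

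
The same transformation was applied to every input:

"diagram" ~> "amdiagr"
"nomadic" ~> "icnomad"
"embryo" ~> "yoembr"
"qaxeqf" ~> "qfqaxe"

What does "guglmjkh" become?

The pattern: move the last 2 characters to the front (rotate right by 2).
On "guglmjkh" that produces "khguglmj".

khguglmj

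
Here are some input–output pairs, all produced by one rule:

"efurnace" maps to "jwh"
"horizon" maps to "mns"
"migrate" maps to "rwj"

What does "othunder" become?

Each output is the input with this applied: keep one character in every 3, starting at position 1 (positions 1st, 4th, 7th, ...), then shift every letter 5 places forward in the alphabet (wrapping around).
"othunder" → "oue" → "tzj".
(Check on "efurnace": → "erc" → "jwh" ✓)

tzj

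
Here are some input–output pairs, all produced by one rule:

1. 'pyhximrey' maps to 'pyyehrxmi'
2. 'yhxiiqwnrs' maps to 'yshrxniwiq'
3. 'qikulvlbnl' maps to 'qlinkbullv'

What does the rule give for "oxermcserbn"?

In each case the input is transformed by: take characters alternately from the front and the back (1st, last, 2nd, 2nd-last, ...).
Applying that to "oxermcserbn" gives "onxberremsc".

onxberremsc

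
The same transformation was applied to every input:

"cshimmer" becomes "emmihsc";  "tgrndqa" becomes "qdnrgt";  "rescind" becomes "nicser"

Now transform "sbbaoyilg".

In each case the input is transformed by: reverse the string, then delete the first character.
On "sbbaoyilg": the first step gives "gliyoabbs", and the second then gives "liyoabbs".

liyoabbs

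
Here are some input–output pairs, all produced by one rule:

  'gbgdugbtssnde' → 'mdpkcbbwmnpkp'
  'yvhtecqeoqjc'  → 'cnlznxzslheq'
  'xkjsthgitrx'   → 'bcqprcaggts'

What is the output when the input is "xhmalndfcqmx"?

juwmolzvggqv

The transformation: shift every letter 9 places forward in the alphabet (wrapping around), then move the first 3 characters to the end (rotate left by 3).
Working it through for "xhmalndfcqmx": intermediate "gqvjuwmolzvg", final "juwmolzvggqv".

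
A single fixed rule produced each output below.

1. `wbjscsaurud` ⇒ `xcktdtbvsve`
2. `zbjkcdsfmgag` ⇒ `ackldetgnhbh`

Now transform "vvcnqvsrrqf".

The rule is to shift every letter 1 place forward in the alphabet (wrapping around).
Applying that to "vvcnqvsrrqf" gives "wwdorwtssrg".

wwdorwtssrg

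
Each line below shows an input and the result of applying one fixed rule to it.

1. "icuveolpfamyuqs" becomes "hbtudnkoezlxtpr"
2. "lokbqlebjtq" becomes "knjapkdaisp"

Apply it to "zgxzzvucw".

yfwyyutbv

Each output is the input with this applied: shift every letter 1 place backward in the alphabet (wrapping around).
So "zgxzzvucw" becomes "yfwyyutbv".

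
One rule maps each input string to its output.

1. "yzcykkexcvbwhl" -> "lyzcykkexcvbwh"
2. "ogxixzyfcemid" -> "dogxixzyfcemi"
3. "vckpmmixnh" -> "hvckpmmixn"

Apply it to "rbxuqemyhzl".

In each case the input is transformed by: move the last character to the front.
"rbxuqemyhzl" → "lrbxuqemyhz".

lrbxuqemyhz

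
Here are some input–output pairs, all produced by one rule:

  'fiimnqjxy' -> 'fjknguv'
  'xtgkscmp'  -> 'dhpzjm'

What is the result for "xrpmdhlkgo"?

mjaeihdl

What's happening: delete the first 2 characters, then shift every letter 3 places backward in the alphabet (wrapping around).
Doing the same to "xrpmdhlkgo": "mjaeihdl".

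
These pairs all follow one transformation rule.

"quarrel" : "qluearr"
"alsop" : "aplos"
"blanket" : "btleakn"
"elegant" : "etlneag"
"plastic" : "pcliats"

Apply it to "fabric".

What's happening: take characters alternately from the front and the back (1st, last, 2nd, 2nd-last, ...).
So "fabric" becomes "fcaibr".

fcaibr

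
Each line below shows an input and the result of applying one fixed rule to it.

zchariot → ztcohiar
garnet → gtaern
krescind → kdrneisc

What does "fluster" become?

frleuts

The pattern: take characters alternately from the front and the back (1st, last, 2nd, 2nd-last, ...).
Doing the same to "fluster": "frleuts".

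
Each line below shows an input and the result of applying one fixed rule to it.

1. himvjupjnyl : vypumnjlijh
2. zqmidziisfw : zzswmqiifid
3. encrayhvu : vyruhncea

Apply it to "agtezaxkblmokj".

What's happening: sort the characters into reverse alphabetical order, then swap each adjacent pair of characters (1↔2, 3↔4, ...).
Working it through for "agtezaxkblmokj": intermediate "zxtomlkkjgebaa", final "xzotlmkkgjbeaa".

xzotlmkkgjbeaa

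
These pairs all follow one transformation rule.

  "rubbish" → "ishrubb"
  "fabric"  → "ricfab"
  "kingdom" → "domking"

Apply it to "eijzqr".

Rule — move the last 3 characters to the front (rotate right by 3).
"eijzqr" → "zqreij".

zqreij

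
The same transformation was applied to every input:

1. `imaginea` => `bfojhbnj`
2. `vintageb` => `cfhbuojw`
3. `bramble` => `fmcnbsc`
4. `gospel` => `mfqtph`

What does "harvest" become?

utfwsbi

Looking at the pairs, the operation is to shift every letter 1 place forward in the alphabet (wrapping around), then reverse the string.
"harvest" → "ibswftu" → "utfwsbi".
(Check on "vintageb": → "wjoubhfc" → "cfhbuojw" ✓)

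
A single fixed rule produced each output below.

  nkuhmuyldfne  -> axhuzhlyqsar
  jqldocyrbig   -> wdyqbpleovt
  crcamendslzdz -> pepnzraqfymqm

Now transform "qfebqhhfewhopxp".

dsroduusrjubckc

What's happening: shift every letter 13 places forward in the alphabet (wrapping around) — i.e. ROT13.
On "qfebqhhfewhopxp" that produces "dsroduusrjubckc".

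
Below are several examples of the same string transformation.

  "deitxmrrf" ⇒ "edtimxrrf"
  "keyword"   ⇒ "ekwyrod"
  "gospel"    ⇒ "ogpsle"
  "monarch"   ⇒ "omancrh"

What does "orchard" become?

rohcrad

Looking at the pairs, the operation is to swap each adjacent pair of characters (1↔2, 3↔4, ...).
Applying that to "orchard" gives "rohcrad".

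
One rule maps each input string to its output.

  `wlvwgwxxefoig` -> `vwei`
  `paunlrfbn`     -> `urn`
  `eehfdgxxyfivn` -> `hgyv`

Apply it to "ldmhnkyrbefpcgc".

Looking at the pairs, the operation is to keep one character in every 3, starting at position 3 (positions 3rd, 6th, 9th, ...).
"ldmhnkyrbefpcgc" → "mkbpc".

mkbpc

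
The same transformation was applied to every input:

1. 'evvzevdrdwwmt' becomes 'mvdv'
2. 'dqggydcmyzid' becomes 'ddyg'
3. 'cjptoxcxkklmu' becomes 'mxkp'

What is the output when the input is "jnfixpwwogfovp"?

opof

Rule — keep one character in every 3, starting at position 3 (positions 3rd, 6th, 9th, ...), then swap the first and last characters.
So "jnfixpwwogfovp" becomes "opof".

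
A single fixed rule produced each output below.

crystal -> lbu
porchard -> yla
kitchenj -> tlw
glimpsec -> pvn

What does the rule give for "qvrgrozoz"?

Each output is the input with this applied: keep one character in every 3, starting at position 1 (positions 1st, 4th, 7th, ...), then shift every letter 9 places forward in the alphabet (wrapping around).
"qvrgrozoz" → "zpi".

zpi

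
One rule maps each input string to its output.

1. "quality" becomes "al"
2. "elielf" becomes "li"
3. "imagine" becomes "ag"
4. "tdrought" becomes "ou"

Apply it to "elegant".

The transformation: move the last 3 characters to the front (rotate right by 3), then keep only the last 2 characters.
For "elegant", step one produces "anteleg"; step two turns that into "eg".

eg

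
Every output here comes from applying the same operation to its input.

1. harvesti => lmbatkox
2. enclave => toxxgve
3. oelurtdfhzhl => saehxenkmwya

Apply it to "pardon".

Rule — shift every letter 7 places backward in the alphabet (wrapping around), then move the last 3 characters to the front (rotate right by 3).
Applying both steps to "pardon": "itkwhg", then "whgitk".

whgitk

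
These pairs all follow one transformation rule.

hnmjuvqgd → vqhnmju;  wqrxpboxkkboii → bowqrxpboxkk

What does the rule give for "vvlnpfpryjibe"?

jivvlnpfpry

The pattern: delete the last 2 characters, then move the last 2 characters to the front (rotate right by 2).
Applying both steps to "vvlnpfpryjibe": "vvlnpfpryji", then "jivvlnpfpry".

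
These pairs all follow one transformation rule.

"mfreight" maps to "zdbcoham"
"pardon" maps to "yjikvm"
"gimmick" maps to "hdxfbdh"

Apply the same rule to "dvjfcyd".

axtyyqe

Looking at the pairs, the operation is to move the first 3 characters to the end (rotate left by 3), then shift every letter 5 places backward in the alphabet (wrapping around).
For "dvjfcyd", step one produces "fcyddvj"; step two turns that into "axtyyqe".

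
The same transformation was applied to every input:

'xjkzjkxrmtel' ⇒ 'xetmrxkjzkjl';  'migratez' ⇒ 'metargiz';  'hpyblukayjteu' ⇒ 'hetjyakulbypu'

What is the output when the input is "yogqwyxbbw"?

The pattern: swap the first and last characters, then reverse the string.
"yogqwyxbbw" → "wogqwyxbby" → "ybbxywqgow".

ybbxywqgow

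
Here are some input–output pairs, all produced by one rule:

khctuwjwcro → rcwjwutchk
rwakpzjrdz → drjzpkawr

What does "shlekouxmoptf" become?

tpomxuokelhs

Looking at the pairs, the operation is to reverse the string, then delete the first character.
Starting from "shlekouxmoptf": after the first operation, "ftpomxuokelhs"; after the second, "tpomxuokelhs".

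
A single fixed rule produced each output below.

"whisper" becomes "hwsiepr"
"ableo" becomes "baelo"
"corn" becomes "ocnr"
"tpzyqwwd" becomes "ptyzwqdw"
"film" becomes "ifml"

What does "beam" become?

Looking at the pairs, the operation is to swap each adjacent pair of characters (1↔2, 3↔4, ...).
Doing the same to "beam": "ebma".

ebma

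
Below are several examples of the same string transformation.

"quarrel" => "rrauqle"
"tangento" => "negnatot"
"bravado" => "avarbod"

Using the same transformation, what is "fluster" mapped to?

tsulfre

The pattern: move the last 2 characters to the front (rotate right by 2), then reverse the string.
"fluster" → "tsulfre".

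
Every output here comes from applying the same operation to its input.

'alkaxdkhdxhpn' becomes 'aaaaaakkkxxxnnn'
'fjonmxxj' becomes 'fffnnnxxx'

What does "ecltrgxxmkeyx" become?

The rule is to keep one character in every 3, starting at position 1 (positions 1st, 4th, 7th, ...), then repeat every character 3 times.
Working it through for "ecltrgxxmkeyx": intermediate "etxkx", final "eeetttxxxkkkxxx".

eeetttxxxkkkxxx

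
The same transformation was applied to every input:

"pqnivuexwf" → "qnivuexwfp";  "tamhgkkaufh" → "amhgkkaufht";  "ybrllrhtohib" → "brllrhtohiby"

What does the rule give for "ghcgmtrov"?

hcgmtrovg

Looking at the pairs, the operation is to move the first character to the end.
On "ghcgmtrov" that produces "hcgmtrovg".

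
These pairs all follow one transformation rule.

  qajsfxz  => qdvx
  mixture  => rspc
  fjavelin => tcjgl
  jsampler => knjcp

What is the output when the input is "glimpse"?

The pattern: shift every letter 2 places backward in the alphabet (wrapping around), then delete the first 3 characters.
Applying both steps to "glimpse": "ejgknqc", then "knqc".

knqc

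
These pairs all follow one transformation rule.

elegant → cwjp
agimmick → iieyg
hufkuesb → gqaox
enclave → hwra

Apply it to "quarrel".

nnah

In each case the input is transformed by: shift every letter 4 places backward in the alphabet (wrapping around), then delete the first 3 characters.
"quarrel" → "mqwnnah" → "nnah".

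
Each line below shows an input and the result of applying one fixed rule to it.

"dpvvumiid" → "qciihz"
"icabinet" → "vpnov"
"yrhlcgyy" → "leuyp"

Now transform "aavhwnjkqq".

The pattern: shift every letter 13 places forward in the alphabet (wrapping around) — i.e. ROT13, then delete the last 3 characters.
"aavhwnjkqq" → "nniujawxdd" → "nniujaw".

nniujaw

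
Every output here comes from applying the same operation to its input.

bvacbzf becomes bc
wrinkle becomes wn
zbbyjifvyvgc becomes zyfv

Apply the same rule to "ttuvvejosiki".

Rule — move the last 2 characters to the front (rotate right by 2), then keep one character in every 3, starting at position 3 (positions 3rd, 6th, 9th, ...).
"ttuvvejosiki" → "kittuvvejosi" → "tvji".

tvji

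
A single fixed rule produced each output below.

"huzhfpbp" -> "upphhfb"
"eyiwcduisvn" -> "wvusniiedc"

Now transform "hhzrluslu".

uusrllhh

The transformation: sort the characters into reverse alphabetical order, then delete the first character.
"hhzrluslu" → "zuusrllhh" → "uusrllhh".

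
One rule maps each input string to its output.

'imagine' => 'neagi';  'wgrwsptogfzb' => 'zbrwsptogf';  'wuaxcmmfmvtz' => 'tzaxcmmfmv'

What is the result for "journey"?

eyurn

Looking at the pairs, the operation is to delete the first 2 characters, then move the last 2 characters to the front (rotate right by 2).
For "journey", step one produces "urney"; step two turns that into "eyurn".
(Check on "wgrwsptogfzb": → "rwsptogfzb" → "zbrwsptogf" ✓)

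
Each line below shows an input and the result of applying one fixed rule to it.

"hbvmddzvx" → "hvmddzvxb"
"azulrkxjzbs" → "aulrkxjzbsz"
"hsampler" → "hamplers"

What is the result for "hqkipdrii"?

Rule — move the first character to the end, then swap the first and last characters.
For "hqkipdrii" the result is "hkipdriiq".

hkipdriiq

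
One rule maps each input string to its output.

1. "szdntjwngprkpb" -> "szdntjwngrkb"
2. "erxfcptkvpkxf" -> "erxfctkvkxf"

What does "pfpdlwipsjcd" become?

The transformation: remove every "p".
Doing the same to "pfpdlwipsjcd": "fdlwisjcd".

fdlwisjcd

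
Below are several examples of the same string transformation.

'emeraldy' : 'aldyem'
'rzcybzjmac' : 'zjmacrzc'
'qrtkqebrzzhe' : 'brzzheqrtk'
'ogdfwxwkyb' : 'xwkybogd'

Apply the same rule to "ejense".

nsee

The pattern: swap the front and back halves of the string, then delete the last 2 characters.
For "ejense", step one produces "nseeje"; step two turns that into "nsee".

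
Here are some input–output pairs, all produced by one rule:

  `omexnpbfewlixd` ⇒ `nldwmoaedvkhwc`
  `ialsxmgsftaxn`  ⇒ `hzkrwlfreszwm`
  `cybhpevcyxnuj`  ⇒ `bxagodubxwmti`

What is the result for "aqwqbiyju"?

zpvpahxit

The pattern: shift every letter 1 place backward in the alphabet (wrapping around).
For "aqwqbiyju" the result is "zpvpahxit".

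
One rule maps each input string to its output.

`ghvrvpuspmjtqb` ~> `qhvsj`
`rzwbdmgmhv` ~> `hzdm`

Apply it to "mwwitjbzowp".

The pattern: move the last 2 characters to the front (rotate right by 2), then keep one character in every 3, starting at position 1 (positions 1st, 4th, 7th, ...).
So "mwwitjbzowp" becomes "wwtz".

wwtz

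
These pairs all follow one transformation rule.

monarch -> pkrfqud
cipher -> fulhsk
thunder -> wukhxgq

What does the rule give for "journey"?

mbrhxqu

Rule — shift every letter 3 places forward in the alphabet (wrapping around), then take characters alternately from the front and the back (1st, last, 2nd, 2nd-last, ...).
So "journey" becomes "mbrhxqu".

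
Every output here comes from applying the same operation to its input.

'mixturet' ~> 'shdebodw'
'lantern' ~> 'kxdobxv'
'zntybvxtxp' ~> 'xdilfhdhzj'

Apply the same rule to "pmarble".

wkblvoz

Looking at the pairs, the operation is to shift every letter 10 places forward in the alphabet (wrapping around), then move the first character to the end.
Working it through for "pmarble": intermediate "zwkblvo", final "wkblvoz".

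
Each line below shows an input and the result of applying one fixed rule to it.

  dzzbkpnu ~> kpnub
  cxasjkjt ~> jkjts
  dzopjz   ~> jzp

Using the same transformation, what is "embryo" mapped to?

Each output is the input with this applied: delete the first 3 characters, then move the first character to the end.
Starting from "embryo": after the first operation, "ryo"; after the second, "yor".

yor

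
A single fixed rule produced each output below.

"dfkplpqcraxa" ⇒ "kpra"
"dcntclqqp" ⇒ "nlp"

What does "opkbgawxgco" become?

kag

The rule is to keep one character in every 3, starting at position 3 (positions 3rd, 6th, 9th, ...).
Applying that to "opkbgawxgco" gives "kag".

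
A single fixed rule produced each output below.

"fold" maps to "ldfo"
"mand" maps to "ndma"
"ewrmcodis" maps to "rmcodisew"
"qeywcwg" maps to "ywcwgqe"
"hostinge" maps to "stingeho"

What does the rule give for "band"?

The transformation: move the first 2 characters to the end (rotate left by 2).
"band" → "ndba".

ndba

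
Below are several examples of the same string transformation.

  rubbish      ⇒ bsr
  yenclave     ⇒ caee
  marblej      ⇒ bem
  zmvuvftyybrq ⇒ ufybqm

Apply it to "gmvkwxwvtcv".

kxvcg

Each output is the input with this applied: move the first 2 characters to the end (rotate left by 2), then keep every other character starting from the second (positions 2nd, 4th, 6th, ...).
On "gmvkwxwvtcv": the first step gives "vkwxwvtcvgm", and the second then gives "kxvcg".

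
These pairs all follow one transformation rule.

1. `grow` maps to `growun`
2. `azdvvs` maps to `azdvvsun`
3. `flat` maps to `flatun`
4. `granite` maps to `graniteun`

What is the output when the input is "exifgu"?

exifguun

The pattern: append "un".
"exifgu" → "exifguun".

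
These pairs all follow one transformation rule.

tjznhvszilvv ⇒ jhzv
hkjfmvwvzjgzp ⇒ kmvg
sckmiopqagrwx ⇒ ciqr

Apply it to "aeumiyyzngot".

eizo

In each case the input is transformed by: keep one character in every 3, starting at position 2 (positions 2nd, 5th, 8th, ...).
On "aeumiyyzngot" that produces "eizo".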